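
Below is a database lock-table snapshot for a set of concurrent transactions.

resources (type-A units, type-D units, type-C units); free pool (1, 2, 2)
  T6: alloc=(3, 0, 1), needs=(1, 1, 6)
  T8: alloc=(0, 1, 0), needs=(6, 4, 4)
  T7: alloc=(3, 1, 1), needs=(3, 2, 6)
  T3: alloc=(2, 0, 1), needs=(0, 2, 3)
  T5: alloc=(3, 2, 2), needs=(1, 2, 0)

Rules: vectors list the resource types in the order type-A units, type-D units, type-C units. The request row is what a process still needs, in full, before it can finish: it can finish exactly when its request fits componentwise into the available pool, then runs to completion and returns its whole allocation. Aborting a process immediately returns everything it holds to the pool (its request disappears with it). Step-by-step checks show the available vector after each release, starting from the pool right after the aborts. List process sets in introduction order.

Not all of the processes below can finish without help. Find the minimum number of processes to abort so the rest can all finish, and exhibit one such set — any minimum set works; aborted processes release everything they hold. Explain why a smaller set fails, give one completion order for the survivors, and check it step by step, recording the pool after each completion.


Abort T7.
Key observation: T6 could never have finished before the abort; with (3, 1, 1) returned by T7, it fits at step 4.
Why nothing smaller works: aborting no one leaves the state deadlocked as given.
One survivor order: T5, T8, T3, T6. Check, step by step (post-abort pool first):
  pool = (4, 3, 3)
  T5 needs (1, 2, 0) <= (4, 3, 3) -> finishes; pool += (3, 2, 2) = (7, 5, 5)
  T8 needs (6, 4, 4) <= (7, 5, 5) -> finishes; pool += (0, 1, 0) = (7, 6, 5)
  T3 needs (0, 2, 3) <= (7, 6, 5) -> finishes; pool += (2, 0, 1) = (9, 6, 6)
  T6 needs (1, 1, 6) <= (9, 6, 6) -> finishes; pool += (3, 0, 1) = (12, 6, 7)


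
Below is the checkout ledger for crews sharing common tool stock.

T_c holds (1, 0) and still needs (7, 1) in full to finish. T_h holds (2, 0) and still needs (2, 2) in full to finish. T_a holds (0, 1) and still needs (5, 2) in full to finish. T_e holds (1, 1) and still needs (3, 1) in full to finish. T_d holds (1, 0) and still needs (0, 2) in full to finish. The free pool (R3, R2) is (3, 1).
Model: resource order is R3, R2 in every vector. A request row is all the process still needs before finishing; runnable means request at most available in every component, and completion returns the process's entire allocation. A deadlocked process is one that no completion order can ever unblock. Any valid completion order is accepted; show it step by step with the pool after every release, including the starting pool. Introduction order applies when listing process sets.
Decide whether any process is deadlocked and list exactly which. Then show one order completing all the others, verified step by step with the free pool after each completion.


No process is deadlocked.
Key observation: the pool covers T_e at once, and every later process fits after earlier releases.
The rest can finish in the order T_e, T_d, T_h, T_a, T_c. Walking it through:
  pool = (3, 1)
  run T_e (needs (3, 1), free (3, 1)); after release of (1, 1) the pool is (4, 2)
  run T_d (needs (0, 2), free (4, 2)); after release of (1, 0) the pool is (5, 2)
  run T_h (needs (2, 2), free (5, 2)); after release of (2, 0) the pool is (7, 2)
  run T_a (needs (5, 2), free (7, 2)); after release of (0, 1) the pool is (7, 3)
  run T_c (needs (7, 1), free (7, 3)); after release of (1, 0) the pool is (8, 3)


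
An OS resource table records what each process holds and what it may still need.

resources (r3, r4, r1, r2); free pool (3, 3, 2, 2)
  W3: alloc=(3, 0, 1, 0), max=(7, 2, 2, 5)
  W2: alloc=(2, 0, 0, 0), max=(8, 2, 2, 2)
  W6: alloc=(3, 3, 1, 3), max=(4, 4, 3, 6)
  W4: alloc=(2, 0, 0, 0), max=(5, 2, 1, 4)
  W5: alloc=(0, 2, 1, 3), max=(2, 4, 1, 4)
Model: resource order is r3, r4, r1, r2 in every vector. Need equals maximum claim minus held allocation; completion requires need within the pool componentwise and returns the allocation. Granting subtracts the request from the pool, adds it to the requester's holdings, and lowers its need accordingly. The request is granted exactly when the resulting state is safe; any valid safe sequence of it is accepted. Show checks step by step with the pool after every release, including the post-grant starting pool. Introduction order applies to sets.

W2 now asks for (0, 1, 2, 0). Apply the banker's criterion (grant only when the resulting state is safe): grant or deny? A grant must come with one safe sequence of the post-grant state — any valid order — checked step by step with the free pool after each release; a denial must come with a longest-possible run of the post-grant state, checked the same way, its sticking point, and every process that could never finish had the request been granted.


GRANT — the state after the grant stays safe, e.g. via W5, W4, W3, W2, W6.
Key observation: even at the reduced pool (3, 2, 0, 2), W5 fits immediately, so safety survives the grant.
Verifying the post-grant state step by step:
  pool = (3, 2, 0, 2)
  W5 needs (2, 2, 0, 1) <= (3, 2, 0, 2) -> finishes; pool += (0, 2, 1, 3) = (3, 4, 1, 5)
  W4 needs (3, 2, 1, 4) <= (3, 4, 1, 5) -> finishes; pool += (2, 0, 0, 0) = (5, 4, 1, 5)
  W3 needs (4, 2, 1, 5) <= (5, 4, 1, 5) -> finishes; pool += (3, 0, 1, 0) = (8, 4, 2, 5)
  W2 needs (6, 1, 0, 2) <= (8, 4, 2, 5) -> finishes; pool += (2, 1, 2, 0) = (10, 5, 4, 5)
  W6 needs (1, 1, 2, 3) <= (10, 5, 4, 5) -> finishes; pool += (3, 3, 1, 3) = (13, 8, 5, 8)


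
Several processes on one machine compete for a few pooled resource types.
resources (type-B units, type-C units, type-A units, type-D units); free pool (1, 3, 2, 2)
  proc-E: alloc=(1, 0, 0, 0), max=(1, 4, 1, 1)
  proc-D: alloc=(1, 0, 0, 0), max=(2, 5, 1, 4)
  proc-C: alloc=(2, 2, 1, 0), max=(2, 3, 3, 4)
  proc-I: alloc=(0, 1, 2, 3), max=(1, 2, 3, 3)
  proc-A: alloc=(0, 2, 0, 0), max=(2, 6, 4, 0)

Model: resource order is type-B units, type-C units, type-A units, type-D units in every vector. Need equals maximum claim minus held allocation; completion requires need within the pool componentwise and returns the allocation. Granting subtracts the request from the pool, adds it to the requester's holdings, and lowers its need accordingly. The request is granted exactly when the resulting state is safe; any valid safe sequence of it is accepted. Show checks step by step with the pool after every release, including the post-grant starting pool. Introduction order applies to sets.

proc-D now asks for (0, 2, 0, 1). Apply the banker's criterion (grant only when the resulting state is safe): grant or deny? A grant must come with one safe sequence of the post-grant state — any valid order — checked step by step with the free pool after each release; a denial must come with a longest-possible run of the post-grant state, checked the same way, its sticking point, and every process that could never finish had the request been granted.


GRANT. The post-grant state is safe; one safe sequence: proc-I, proc-C, proc-E, proc-D, proc-A.
Key observation: (1, 1, 2, 1) free after granting still covers proc-I first, and each release covers the next.
Check on the post-grant state, step by step:
  pool = (1, 1, 2, 1)
  proc-I needs (1, 1, 1, 0) <= (1, 1, 2, 1) -> finishes; pool += (0, 1, 2, 3) = (1, 2, 4, 4)
  proc-C needs (0, 1, 2, 4) <= (1, 2, 4, 4) -> finishes; pool += (2, 2, 1, 0) = (3, 4, 5, 4)
  proc-E needs (0, 4, 1, 1) <= (3, 4, 5, 4) -> finishes; pool += (1, 0, 0, 0) = (4, 4, 5, 4)
  proc-D needs (1, 3, 1, 3) <= (4, 4, 5, 4) -> finishes; pool += (1, 2, 0, 1) = (5, 6, 5, 5)
  proc-A needs (2, 4, 4, 0) <= (5, 6, 5, 5) -> finishes; pool += (0, 2, 0, 0) = (5, 8, 5, 5)


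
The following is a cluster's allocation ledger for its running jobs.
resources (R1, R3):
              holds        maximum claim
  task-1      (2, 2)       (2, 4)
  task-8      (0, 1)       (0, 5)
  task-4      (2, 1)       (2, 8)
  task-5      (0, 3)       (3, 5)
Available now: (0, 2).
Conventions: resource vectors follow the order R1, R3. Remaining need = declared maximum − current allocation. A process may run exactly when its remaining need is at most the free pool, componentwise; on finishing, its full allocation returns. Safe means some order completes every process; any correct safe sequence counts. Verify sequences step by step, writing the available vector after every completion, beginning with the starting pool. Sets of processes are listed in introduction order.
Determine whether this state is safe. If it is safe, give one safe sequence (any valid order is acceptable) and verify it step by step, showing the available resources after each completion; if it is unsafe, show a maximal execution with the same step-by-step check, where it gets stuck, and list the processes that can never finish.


The state is UNSAFE.
Key observation: after task-1, task-8 the pool peaks at (2, 5), and each blocked process is short somewhere: task-4 on R3; task-5 on R1.
Going as far as possible: task-1, task-8; after that, nothing fits. Step-by-step check:
  pool = (0, 2)
  run task-1 (needs (0, 2), free (0, 2)); after release of (2, 2) the pool is (2, 4)
  run task-8 (needs (0, 4), free (2, 4)); after release of (0, 1) the pool is (2, 5)
  task-4 cannot run: need (0, 7) vs free (2, 5) (insufficient R3)
  task-5 cannot run: need (3, 2) vs free (2, 5) (insufficient R1)
Permanently blocked: task-4 and task-5.


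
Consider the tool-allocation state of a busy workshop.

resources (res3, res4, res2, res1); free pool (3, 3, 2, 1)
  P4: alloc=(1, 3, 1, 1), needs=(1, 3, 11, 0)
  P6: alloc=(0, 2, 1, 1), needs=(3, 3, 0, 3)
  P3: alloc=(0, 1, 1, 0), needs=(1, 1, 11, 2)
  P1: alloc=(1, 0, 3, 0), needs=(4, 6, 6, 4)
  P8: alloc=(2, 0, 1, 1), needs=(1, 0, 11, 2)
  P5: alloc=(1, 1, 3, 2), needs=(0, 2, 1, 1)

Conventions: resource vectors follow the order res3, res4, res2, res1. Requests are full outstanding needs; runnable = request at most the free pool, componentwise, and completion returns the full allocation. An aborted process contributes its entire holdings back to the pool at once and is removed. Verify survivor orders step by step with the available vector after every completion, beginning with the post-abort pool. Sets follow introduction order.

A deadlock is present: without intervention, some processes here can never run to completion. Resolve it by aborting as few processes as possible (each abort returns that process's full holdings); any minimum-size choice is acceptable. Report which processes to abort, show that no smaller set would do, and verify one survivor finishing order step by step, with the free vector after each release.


Minimum abort set: P3 and P8.
Key observation: the returned (2, 1, 2, 1) from P3 and P8 is what brings P4 — unrunnable before, under any order — into play at step 4.
Minimality, checking each single-abort alternative: P4 alone leaves P3 blocked (short on res2); P6 alone leaves P4 blocked (short on res2); P3 alone leaves P4 blocked (short on res2); P1 alone leaves P4 blocked (short on res2); P8 alone leaves P4 blocked (short on res2); P5 alone leaves P4 blocked (short on res2).
The survivors complete as P5, P6, P1, P4. Check, step by step (starting from the post-abort pool):
  pool = (5, 4, 4, 2)
  run P5 (needs (0, 2, 1, 1), free (5, 4, 4, 2)); after release of (1, 1, 3, 2) the pool is (6, 5, 7, 4)
  run P6 (needs (3, 3, 0, 3), free (6, 5, 7, 4)); after release of (0, 2, 1, 1) the pool is (6, 7, 8, 5)
  run P1 (needs (4, 6, 6, 4), free (6, 7, 8, 5)); after release of (1, 0, 3, 0) the pool is (7, 7, 11, 5)
  run P4 (needs (1, 3, 11, 0), free (7, 7, 11, 5)); after release of (1, 3, 1, 1) the pool is (8, 10, 12, 6)


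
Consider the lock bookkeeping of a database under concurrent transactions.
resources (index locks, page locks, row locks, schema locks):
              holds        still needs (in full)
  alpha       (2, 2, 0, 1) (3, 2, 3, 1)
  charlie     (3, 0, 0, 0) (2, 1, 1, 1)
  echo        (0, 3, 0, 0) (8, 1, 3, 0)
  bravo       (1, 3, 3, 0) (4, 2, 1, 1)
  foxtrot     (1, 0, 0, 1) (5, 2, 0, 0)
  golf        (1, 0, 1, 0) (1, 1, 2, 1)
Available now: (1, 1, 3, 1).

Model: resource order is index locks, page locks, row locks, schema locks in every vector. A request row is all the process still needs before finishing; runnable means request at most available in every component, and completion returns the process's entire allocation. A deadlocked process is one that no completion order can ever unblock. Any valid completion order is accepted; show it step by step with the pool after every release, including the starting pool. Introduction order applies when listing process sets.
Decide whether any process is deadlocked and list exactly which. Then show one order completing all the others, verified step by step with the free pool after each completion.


Deadlocked: alpha, echo, bravo and foxtrot.
Key observation: after golf, charlie the pool peaks at (5, 1, 4, 1), and each blocked process is short somewhere: alpha on page locks; echo on index locks; bravo on page locks; foxtrot on page locks.
The rest can finish in the order golf, charlie. Check, step by step:
  pool = (1, 1, 3, 1)
  golf needs (1, 1, 2, 1) <= (1, 1, 3, 1) -> finishes; pool += (1, 0, 1, 0) = (2, 1, 4, 1)
  charlie needs (2, 1, 1, 1) <= (2, 1, 4, 1) -> finishes; pool += (3, 0, 0, 0) = (5, 1, 4, 1)
The blocked processes can never fit:
  alpha still needs (3, 2, 3, 1) but only (5, 1, 4, 1) is free — short on page locks
  echo still needs (8, 1, 3, 0) but only (5, 1, 4, 1) is free — short on index locks
  bravo still needs (4, 2, 1, 1) but only (5, 1, 4, 1) is free — short on page locks
  foxtrot still needs (5, 2, 0, 0) but only (5, 1, 4, 1) is free — short on page locks


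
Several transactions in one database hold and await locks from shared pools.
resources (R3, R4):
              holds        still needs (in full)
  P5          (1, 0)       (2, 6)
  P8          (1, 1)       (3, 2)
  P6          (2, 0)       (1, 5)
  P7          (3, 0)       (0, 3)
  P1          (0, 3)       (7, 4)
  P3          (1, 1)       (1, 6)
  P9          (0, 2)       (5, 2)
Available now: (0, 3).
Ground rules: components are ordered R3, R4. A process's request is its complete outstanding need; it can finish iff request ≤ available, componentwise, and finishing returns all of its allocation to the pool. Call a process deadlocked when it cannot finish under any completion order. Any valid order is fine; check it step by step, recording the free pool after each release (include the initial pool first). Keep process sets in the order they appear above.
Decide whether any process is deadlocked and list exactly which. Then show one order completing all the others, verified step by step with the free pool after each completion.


Deadlocked: P5, P6, P1, P3 and P9.
Key observation: after P7, P8 the pool peaks at (4, 4), and each blocked process is short somewhere: P5 on R4; P6 on R4; P1 on R3; P3 on R4; P9 on R3.
A valid finishing order for the others: P7, P8. Verifying each step:
  pool = (0, 3)
  P7 needs (0, 3) <= (0, 3) -> finishes; pool += (3, 0) = (3, 3)
  P8 needs (3, 2) <= (3, 3) -> finishes; pool += (1, 1) = (4, 4)
The blocked processes can never fit:
  P5 cannot run: need (2, 6) vs free (4, 4) (insufficient R4)
  P6 cannot run: need (1, 5) vs free (4, 4) (insufficient R4)
  P1 cannot run: need (7, 4) vs free (4, 4) (insufficient R3)
  P3 cannot run: need (1, 6) vs free (4, 4) (insufficient R4)
  P9 cannot run: need (5, 2) vs free (4, 4) (insufficient R3)


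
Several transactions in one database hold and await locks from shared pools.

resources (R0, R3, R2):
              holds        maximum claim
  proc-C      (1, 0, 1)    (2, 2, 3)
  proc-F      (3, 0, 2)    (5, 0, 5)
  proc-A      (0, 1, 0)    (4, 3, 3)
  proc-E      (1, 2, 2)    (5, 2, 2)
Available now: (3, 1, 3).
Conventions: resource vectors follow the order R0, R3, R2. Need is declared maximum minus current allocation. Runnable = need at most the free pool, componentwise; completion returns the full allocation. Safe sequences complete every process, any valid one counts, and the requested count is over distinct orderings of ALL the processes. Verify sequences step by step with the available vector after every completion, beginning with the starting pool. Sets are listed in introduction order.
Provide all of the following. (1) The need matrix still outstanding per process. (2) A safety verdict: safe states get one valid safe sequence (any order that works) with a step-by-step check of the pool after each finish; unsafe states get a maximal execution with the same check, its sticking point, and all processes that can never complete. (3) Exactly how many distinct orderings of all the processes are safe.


(1) Need matrix, components ordered R0, R3, R2:
  proc-C: (1, 2, 2)
  proc-F: (2, 0, 3)
  proc-A: (4, 2, 3)
  proc-E: (4, 0, 0)
(2) SAFE. One safe sequence: proc-F, proc-E, proc-C, proc-A.
Key observation: at proc-F the run first touches a limit — (2, 0, 3) against (3, 1, 3), exact on a resource it actually requests.
Walking it through:
  pool = (3, 1, 3)
  proc-F: need (2, 0, 3) fits (3, 1, 3); releases (3, 0, 2), pool now (6, 1, 5)
  proc-E: need (4, 0, 0) fits (6, 1, 5); releases (1, 2, 2), pool now (7, 3, 7)
  proc-C: need (1, 2, 2) fits (7, 3, 7); releases (1, 0, 1), pool now (8, 3, 8)
  proc-A: need (4, 2, 3) fits (8, 3, 8); releases (0, 1, 0), pool now (8, 4, 8)
(3) The exact count: 2 of the possible complete orderings are safe sequences.


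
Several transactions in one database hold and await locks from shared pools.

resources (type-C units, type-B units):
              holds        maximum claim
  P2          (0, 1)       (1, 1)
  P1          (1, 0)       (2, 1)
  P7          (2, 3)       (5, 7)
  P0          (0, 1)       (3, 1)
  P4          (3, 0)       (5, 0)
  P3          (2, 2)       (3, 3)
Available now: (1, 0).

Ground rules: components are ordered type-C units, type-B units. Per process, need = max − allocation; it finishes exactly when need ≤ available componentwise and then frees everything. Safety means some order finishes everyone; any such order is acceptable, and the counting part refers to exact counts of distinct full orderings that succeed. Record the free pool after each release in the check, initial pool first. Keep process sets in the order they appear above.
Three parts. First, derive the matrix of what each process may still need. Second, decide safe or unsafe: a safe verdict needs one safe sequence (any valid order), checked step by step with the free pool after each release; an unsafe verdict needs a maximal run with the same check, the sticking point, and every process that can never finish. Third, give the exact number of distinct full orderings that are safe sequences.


(1) Need matrix, components ordered type-C units, type-B units:
  P2: (1, 0)
  P1: (1, 1)
  P7: (3, 4)
  P0: (3, 0)
  P4: (2, 0)
  P3: (1, 1)
(2) SAFE, for example via the order P2, P1, P4, P0, P3, P7.
Key observation: the first exact fit in this order is P2 — it needs (1, 0) with (1, 0) free, meeting a requested resource to the last unit.
Step-by-step check:
  pool = (1, 0)
  P2 needs (1, 0) <= (1, 0) -> finishes; pool += (0, 1) = (1, 1)
  P1 needs (1, 1) <= (1, 1) -> finishes; pool += (1, 0) = (2, 1)
  P4 needs (2, 0) <= (2, 1) -> finishes; pool += (3, 0) = (5, 1)
  P0 needs (3, 0) <= (5, 1) -> finishes; pool += (0, 1) = (5, 2)
  P3 needs (1, 1) <= (5, 2) -> finishes; pool += (2, 2) = (7, 4)
  P7 needs (3, 4) <= (7, 4) -> finishes; pool += (2, 3) = (9, 7)
(3) Precisely 17 of the possible complete orderings are safe sequences.


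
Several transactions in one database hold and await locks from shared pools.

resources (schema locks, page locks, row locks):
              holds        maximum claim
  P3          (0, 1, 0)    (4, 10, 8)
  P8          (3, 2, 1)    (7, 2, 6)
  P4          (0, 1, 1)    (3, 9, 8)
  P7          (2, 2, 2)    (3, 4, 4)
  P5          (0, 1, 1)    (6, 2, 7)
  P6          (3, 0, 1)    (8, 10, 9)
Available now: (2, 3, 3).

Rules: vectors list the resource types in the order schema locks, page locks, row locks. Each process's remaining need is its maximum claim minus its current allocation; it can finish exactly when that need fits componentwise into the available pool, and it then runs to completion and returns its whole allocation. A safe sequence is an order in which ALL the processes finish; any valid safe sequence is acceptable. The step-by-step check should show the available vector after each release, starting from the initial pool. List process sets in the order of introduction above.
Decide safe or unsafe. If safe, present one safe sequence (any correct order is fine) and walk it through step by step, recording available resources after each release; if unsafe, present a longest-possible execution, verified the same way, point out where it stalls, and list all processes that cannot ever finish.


SAFE. One safe sequence: P7, P8, P5, P4, P3, P6.
Key observation: P8 marks the first exact bind of the order: its need (4, 0, 5) fits the free (4, 5, 5) with zero slack on a requested resource.
Verifying each step:
  pool = (2, 3, 3)
  run P7 (needs (1, 2, 2), free (2, 3, 3)); after release of (2, 2, 2) the pool is (4, 5, 5)
  run P8 (needs (4, 0, 5), free (4, 5, 5)); after release of (3, 2, 1) the pool is (7, 7, 6)
  run P5 (needs (6, 1, 6), free (7, 7, 6)); after release of (0, 1, 1) the pool is (7, 8, 7)
  run P4 (needs (3, 8, 7), free (7, 8, 7)); after release of (0, 1, 1) the pool is (7, 9, 8)
  run P3 (needs (4, 9, 8), free (7, 9, 8)); after release of (0, 1, 0) the pool is (7, 10, 8)
  run P6 (needs (5, 10, 8), free (7, 10, 8)); after release of (3, 0, 1) the pool is (10, 10, 9)


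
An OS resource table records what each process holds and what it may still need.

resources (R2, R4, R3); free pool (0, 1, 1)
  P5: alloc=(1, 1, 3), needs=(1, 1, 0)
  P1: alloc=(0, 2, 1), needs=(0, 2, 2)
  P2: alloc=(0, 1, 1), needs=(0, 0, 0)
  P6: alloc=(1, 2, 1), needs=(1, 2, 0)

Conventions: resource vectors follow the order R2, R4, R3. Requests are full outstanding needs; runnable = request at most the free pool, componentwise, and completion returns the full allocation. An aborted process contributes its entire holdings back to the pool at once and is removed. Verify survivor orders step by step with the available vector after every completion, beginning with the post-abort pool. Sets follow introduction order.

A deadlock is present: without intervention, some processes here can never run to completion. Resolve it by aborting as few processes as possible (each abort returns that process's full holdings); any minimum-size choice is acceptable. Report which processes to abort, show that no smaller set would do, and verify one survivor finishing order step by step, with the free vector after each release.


Abort P5.
Key observation: the returned (1, 1, 3) from P5 is what brings P6 — unrunnable before, under any order — into play at step 2.
No smaller set exists: with zero aborts the deadlock remains.
One survivor order: P1, P6, P2. Check, step by step (post-abort pool first):
  pool = (1, 2, 4)
  P1 needs (0, 2, 2) <= (1, 2, 4) -> finishes; pool += (0, 2, 1) = (1, 4, 5)
  P6 needs (1, 2, 0) <= (1, 4, 5) -> finishes; pool += (1, 2, 1) = (2, 6, 6)
  P2 needs (0, 0, 0) <= (2, 6, 6) -> finishes; pool += (0, 1, 1) = (2, 7, 7)


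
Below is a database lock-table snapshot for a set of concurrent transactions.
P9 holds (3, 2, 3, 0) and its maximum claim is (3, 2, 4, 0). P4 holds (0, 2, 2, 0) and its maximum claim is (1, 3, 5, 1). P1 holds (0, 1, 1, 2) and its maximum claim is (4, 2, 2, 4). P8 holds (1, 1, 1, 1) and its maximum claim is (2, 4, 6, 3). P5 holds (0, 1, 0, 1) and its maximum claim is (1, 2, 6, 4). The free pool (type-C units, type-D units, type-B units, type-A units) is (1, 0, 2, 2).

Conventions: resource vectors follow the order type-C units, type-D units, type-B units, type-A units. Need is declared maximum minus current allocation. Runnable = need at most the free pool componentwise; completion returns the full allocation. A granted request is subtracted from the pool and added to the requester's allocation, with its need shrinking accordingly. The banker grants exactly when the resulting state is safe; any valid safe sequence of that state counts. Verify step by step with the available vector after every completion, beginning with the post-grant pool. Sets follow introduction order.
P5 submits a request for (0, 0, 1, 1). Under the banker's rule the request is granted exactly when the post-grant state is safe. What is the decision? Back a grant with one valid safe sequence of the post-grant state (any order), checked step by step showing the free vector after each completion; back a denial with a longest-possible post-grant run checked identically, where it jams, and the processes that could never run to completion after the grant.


DENY — the pretend-granted state is unsafe.
Key observation: the wall is type-A units: completing P9, P4 brings the pool only to (4, 4, 6, 1), and all the rest need more.
Pretend the grant happened; the run P9, P4 goes as far as possible. Verifying each step:
  pool = (1, 0, 1, 1)
  P9 needs (0, 0, 1, 0) <= (1, 0, 1, 1) -> finishes; pool += (3, 2, 3, 0) = (4, 2, 4, 1)
  P4 needs (1, 1, 3, 1) <= (4, 2, 4, 1) -> finishes; pool += (0, 2, 2, 0) = (4, 4, 6, 1)
  blocked: P1 wants (4, 1, 1, 2), pool (4, 4, 6, 1) — not enough type-A units
  blocked: P8 wants (1, 3, 5, 2), pool (4, 4, 6, 1) — not enough type-A units
  blocked: P5 wants (1, 1, 5, 2), pool (4, 4, 6, 1) — not enough type-A units
Post-grant, the permanently blocked set is P1, P8 and P5.


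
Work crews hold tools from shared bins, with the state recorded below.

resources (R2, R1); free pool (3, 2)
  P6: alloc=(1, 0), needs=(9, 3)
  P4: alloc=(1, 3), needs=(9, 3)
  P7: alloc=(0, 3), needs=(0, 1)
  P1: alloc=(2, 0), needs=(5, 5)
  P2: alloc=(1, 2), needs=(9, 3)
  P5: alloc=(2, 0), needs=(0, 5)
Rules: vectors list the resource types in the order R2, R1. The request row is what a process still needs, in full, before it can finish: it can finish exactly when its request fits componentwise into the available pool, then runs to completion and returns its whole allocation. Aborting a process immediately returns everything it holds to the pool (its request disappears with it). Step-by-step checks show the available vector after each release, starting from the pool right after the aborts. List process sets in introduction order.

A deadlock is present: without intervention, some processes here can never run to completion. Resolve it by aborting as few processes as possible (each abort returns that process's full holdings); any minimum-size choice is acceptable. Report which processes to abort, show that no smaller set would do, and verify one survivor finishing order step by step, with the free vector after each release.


The answer: abort P6 and P4.
Key observation: the returned (2, 3) from P6 and P4 is what brings P2 — unrunnable before, under any order — into play at step 3.
Why nothing smaller works — every single abort fails: P6 alone leaves P4 blocked (short on R2); P4 alone leaves P6 blocked (short on R2); P7 alone leaves P6 blocked (short on R2); P1 alone leaves P6 blocked (short on R2); P2 alone leaves P6 blocked (short on R2); P5 alone leaves P6 blocked (short on R2).
One survivor order: P1, P5, P2, P7. Check, step by step (post-abort pool first):
  pool = (5, 5)
  run P1 (needs (5, 5), free (5, 5)); after release of (2, 0) the pool is (7, 5)
  run P5 (needs (0, 5), free (7, 5)); after release of (2, 0) the pool is (9, 5)
  run P2 (needs (9, 3), free (9, 5)); after release of (1, 2) the pool is (10, 7)
  run P7 (needs (0, 1), free (10, 7)); after release of (0, 3) the pool is (10, 10)


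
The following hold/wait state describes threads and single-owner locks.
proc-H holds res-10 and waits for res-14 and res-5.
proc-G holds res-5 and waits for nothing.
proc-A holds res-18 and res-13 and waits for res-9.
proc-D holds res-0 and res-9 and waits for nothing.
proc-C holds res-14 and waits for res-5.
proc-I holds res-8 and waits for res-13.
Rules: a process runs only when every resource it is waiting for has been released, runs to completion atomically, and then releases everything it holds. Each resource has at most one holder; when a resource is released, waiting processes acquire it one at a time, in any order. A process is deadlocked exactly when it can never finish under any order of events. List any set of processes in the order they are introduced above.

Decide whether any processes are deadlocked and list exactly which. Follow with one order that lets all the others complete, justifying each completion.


No process is deadlocked.
Key observation: there is no circular wait here — follow any chain and it reaches a process that is free to run now.
A valid finishing order for the others: proc-D, proc-A, proc-G, proc-I, proc-C, proc-H.
Walking it through:
  run proc-D (it waits on nothing); releases res-0 and res-9
  proc-A waits on res-9 — all released -> runs and releases res-18 and res-13
  run proc-G (it waits on nothing); releases res-5
  proc-I waits on res-13 — all released -> runs and releases res-8
  proc-C waits on res-5 — all released -> runs and releases res-14
  proc-H waits on res-14 and res-5 — all released -> runs and releases res-10


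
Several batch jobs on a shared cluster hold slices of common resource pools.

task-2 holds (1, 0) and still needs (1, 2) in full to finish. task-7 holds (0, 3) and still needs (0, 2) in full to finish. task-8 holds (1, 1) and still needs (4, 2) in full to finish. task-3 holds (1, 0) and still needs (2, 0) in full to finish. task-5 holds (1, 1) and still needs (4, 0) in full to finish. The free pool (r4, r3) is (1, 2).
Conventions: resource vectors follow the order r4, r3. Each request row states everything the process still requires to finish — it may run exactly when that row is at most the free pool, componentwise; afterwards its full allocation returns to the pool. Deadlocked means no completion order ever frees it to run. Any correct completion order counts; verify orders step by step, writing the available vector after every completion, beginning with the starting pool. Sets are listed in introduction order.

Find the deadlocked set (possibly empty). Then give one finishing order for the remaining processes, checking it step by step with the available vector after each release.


Deadlocked set: task-8 and task-5.
Key observation: r4 is the bottleneck — with task-2, task-7, task-3 done the pool holds (3, 5), short of every remaining need.
One completion order for the rest: task-2, task-7, task-3. Verifying each step:
  pool = (1, 2)
  run task-2 (needs (1, 2), free (1, 2)); after release of (1, 0) the pool is (2, 2)
  run task-7 (needs (0, 2), free (2, 2)); after release of (0, 3) the pool is (2, 5)
  run task-3 (needs (2, 0), free (2, 5)); after release of (1, 0) the pool is (3, 5)
The blocked processes can never fit:
  blocked: task-8 wants (4, 2), pool (3, 5) — not enough r4
  blocked: task-5 wants (4, 0), pool (3, 5) — not enough r4


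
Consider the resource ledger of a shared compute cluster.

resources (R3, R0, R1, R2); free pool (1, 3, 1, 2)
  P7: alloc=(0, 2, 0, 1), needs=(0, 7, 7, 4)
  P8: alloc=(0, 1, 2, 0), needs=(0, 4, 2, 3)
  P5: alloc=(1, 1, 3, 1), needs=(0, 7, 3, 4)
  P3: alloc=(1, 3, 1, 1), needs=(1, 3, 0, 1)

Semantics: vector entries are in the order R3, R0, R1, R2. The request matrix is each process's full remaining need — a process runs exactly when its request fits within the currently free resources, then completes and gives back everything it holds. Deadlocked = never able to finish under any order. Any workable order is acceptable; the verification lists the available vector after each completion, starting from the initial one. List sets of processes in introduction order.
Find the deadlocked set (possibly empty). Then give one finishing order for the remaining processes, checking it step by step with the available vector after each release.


Deadlocked: P7 and P5.
Key observation: after P3, P8 complete, (2, 7, 4, 3) is the best the pool ever gets, yet each leftover process wants more R2.
A valid finishing order for the others: P3, P8. Check, step by step:
  pool = (1, 3, 1, 2)
  P3 needs (1, 3, 0, 1) <= (1, 3, 1, 2) -> finishes; pool += (1, 3, 1, 1) = (2, 6, 2, 3)
  P8 needs (0, 4, 2, 3) <= (2, 6, 2, 3) -> finishes; pool += (0, 1, 2, 0) = (2, 7, 4, 3)
The stuck group stays short no matter what:
  P7 still needs (0, 7, 7, 4) but only (2, 7, 4, 3) is free — short on R1 and R2
  P5 still needs (0, 7, 3, 4) but only (2, 7, 4, 3) is free — short on R2


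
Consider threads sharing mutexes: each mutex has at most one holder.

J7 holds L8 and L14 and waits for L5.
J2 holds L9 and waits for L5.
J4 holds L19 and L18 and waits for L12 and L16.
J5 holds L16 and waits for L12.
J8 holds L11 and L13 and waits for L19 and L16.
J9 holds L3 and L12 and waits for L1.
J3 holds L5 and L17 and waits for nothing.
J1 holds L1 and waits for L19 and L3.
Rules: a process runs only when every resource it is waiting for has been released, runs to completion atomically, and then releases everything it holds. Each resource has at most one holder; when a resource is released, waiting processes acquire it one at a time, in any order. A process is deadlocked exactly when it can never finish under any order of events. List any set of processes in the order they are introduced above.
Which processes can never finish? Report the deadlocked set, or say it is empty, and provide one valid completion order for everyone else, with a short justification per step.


Deadlocked set: J4, J5, J8, J9 and J1.
Key observation: along J4 -> J5 -> J9 -> J1 -> J4, each member waits on what the next one holds — a deadlock; J8 waits into the deadlock from upstream.
The rest can finish in the order J3, J2, J7.
Check, step by step:
  J3 waits on nothing -> runs at once and releases L5 and L17
  J2 waits on L5 — all released -> runs and releases L9
  J7 waits on L5 — all released -> runs and releases L8 and L14


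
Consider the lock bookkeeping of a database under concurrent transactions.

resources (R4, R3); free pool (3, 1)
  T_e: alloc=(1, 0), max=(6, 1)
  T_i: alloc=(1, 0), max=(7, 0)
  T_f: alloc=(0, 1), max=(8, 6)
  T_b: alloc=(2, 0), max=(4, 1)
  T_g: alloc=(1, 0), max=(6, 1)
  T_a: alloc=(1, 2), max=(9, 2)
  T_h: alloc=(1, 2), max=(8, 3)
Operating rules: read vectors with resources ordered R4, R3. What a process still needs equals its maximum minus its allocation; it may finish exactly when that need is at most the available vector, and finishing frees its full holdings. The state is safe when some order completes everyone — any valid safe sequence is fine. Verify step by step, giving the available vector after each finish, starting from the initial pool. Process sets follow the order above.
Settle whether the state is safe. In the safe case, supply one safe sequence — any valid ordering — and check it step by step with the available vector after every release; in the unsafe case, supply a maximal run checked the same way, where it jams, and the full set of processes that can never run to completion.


The state is SAFE; one workable sequence: T_b, T_g, T_i, T_h, T_a, T_f, T_e.
Key observation: the order's first zero-slack moment is T_b ((2, 1) needed, (3, 1) free — a requested resource with nothing to spare).
Step-by-step check:
  pool = (3, 1)
  T_b needs (2, 1) <= (3, 1) -> finishes; pool += (2, 0) = (5, 1)
  T_g needs (5, 1) <= (5, 1) -> finishes; pool += (1, 0) = (6, 1)
  T_i needs (6, 0) <= (6, 1) -> finishes; pool += (1, 0) = (7, 1)
  T_h needs (7, 1) <= (7, 1) -> finishes; pool += (1, 2) = (8, 3)
  T_a needs (8, 0) <= (8, 3) -> finishes; pool += (1, 2) = (9, 5)
  T_f needs (8, 5) <= (9, 5) -> finishes; pool += (0, 1) = (9, 6)
  T_e needs (5, 1) <= (9, 6) -> finishes; pool += (1, 0) = (10, 6)


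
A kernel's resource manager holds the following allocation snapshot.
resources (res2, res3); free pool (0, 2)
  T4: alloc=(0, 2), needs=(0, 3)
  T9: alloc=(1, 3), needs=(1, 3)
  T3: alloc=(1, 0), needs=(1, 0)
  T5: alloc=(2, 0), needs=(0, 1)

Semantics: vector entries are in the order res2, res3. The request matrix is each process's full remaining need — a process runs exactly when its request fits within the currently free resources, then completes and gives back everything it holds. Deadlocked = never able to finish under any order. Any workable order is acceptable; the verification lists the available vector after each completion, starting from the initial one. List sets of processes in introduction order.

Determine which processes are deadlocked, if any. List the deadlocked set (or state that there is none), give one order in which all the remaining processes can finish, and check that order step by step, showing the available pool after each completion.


Deadlocked set: T4 and T9.
Key observation: after T5, T3 complete, (3, 2) is the best the pool ever gets, yet each leftover process wants more res3.
The rest can finish in the order T5, T3. Verifying each step:
  pool = (0, 2)
  T5: need (0, 1) fits (0, 2); releases (2, 0), pool now (2, 2)
  T3: need (1, 0) fits (2, 2); releases (1, 0), pool now (3, 2)
The blocked processes can never fit:
  T4 still needs (0, 3) but only (3, 2) is free — short on res3
  T9 still needs (1, 3) but only (3, 2) is free — short on res3


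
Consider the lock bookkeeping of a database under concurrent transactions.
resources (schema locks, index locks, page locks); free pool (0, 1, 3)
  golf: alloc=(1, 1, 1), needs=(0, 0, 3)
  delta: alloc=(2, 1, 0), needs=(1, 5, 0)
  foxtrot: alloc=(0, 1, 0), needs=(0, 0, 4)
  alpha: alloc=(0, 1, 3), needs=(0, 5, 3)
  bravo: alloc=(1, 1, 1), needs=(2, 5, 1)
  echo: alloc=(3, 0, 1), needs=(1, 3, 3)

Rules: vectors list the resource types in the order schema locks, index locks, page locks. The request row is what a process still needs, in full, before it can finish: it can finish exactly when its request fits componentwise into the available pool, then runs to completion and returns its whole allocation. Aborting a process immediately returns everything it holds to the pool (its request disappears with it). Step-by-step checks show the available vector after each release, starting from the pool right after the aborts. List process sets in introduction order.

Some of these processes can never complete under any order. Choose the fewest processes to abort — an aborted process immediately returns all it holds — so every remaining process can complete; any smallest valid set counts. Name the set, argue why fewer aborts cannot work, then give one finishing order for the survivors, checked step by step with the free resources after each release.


Abort delta and bravo.
Key observation: before aborting delta and bravo, alpha was permanently blocked — no order could ever run it; afterwards it completes at step 4.
No one abort is enough; case by case: golf alone leaves delta blocked (short on index locks); delta alone leaves alpha blocked (short on index locks); foxtrot alone leaves delta blocked (short on index locks); alpha alone leaves delta blocked (short on index locks); bravo alone leaves delta blocked (short on index locks); echo alone leaves delta blocked (short on index locks).
Survivors finish in the order: foxtrot, golf, echo, alpha. Step-by-step check (pool after the aborts first):
  pool = (3, 3, 4)
  foxtrot needs (0, 0, 4) <= (3, 3, 4) -> finishes; pool += (0, 1, 0) = (3, 4, 4)
  golf needs (0, 0, 3) <= (3, 4, 4) -> finishes; pool += (1, 1, 1) = (4, 5, 5)
  echo needs (1, 3, 3) <= (4, 5, 5) -> finishes; pool += (3, 0, 1) = (7, 5, 6)
  alpha needs (0, 5, 3) <= (7, 5, 6) -> finishes; pool += (0, 1, 3) = (7, 6, 9)


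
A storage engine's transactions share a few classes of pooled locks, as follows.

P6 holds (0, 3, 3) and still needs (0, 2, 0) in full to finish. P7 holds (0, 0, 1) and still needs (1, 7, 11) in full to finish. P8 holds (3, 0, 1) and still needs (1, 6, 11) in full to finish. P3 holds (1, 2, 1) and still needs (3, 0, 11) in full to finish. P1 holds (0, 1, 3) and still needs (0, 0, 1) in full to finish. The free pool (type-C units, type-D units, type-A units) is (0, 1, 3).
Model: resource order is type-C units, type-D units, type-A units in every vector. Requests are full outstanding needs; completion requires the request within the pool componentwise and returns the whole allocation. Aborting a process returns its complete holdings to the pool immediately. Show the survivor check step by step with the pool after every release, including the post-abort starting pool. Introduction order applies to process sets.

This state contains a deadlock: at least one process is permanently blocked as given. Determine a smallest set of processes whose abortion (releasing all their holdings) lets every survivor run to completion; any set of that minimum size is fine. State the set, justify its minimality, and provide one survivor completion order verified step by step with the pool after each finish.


Abort P7 and P8.
Key observation: aborting P7 and P8 returns (3, 0, 2), and P3 — hopeless before — runs at step 3 with the returned capacity in the pool.
Why nothing smaller works — every single abort fails: P6 alone leaves P7 blocked (short on type-C units, type-D units and type-A units); P7 alone leaves P8 blocked (short on type-C units, type-D units and type-A units); P8 alone leaves P7 blocked (short on type-D units and type-A units); P3 alone leaves P7 blocked (short on type-A units); P1 alone leaves P7 blocked (short on type-C units, type-D units and type-A units).
The survivors complete as P1, P6, P3. Step-by-step check (starting from the post-abort pool):
  pool = (3, 1, 5)
  P1: need (0, 0, 1) fits (3, 1, 5); releases (0, 1, 3), pool now (3, 2, 8)
  P6: need (0, 2, 0) fits (3, 2, 8); releases (0, 3, 3), pool now (3, 5, 11)
  P3: need (3, 0, 11) fits (3, 5, 11); releases (1, 2, 1), pool now (4, 7, 12)
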